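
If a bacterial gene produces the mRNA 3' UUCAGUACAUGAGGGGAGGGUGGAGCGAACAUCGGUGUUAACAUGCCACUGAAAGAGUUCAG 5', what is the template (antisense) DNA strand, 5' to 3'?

5'-AAGTCATGTACTCCCCTCCCACCTCGCTTGTAGCCACAATTGTACGGTGACTTTCTCAAGTC-3'

Written 5'→3' the mRNA is GACUUGAGAAAGUCACCGUACAAUUGUGGCUACAAGCGAGGUGGGAGGGGAGUACAUGACUU, so the coding DNA strand is GACTTGAGAAAGTCACCGTACAATTGTGGCTACAAGCGAGGTGGGAGGGGAGTACATGACTT. The template is its reverse complement.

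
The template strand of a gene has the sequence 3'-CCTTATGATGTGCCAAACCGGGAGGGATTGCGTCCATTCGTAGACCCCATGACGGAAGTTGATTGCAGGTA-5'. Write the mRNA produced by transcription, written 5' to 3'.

Reading the template 3'→5' as shown, RNA polymerase pairs each base (A→U, T→A, G↔C) to build mRNA 5'→3' directly.

5'-GGAAUACUACACGGUUUGGCCCUCCCUAACGCAGGUAAGCAUCUGGGGUACUGCCUUCAACUAACGUCCAU-3'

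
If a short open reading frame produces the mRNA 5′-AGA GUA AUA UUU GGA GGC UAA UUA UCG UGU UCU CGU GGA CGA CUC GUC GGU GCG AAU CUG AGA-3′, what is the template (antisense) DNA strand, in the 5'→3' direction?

5′-TCTCAGATTCGCACCGACGAGTCGTCCACGAGAACACGATAATTAGCCTCCAAATATTACTCT-3′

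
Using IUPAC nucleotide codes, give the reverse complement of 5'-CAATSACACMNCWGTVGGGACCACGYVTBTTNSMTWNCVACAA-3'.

Standard pairs A↔T, G↔C; ambiguity codes pair Y↔R, M↔K, W↔W, S↔S, B↔V, N↔N. Complement (GTTASTGTGKNGWCABCCCTGGTGCRBAVAANSKAWNGBTGTT), then reverse for 5'→3'.

5'-TTGTBGNWAKSNAAVABRCGTGGTCCCBACWGNKGTGTSATTG-3'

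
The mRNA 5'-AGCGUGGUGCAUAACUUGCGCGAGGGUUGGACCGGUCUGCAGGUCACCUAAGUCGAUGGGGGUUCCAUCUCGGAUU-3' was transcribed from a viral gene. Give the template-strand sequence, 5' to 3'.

Replace U with T to get the coding DNA strand: AGCGTGGTGCATAACTTGCGCGAGGGTTGGACCGGTCTGCAGGTCACCTAAGTCGATGGGGGTTCCATCTCGGATT. The template strand is its reverse complement (complement TCGCACCACGTATTGAACGCGCTCCCAACCTGGCCAGACGTCCAGTGGATTCAGCTACCCCCAAGGTAGAGCCTAA, then reverse).

5'-AATCCGAGATGGAACCCCCATCGACTTAGGTGACCTGCAGACCGGTCCAACCCTCGCGCAAGTTATGCACCACGCT-3'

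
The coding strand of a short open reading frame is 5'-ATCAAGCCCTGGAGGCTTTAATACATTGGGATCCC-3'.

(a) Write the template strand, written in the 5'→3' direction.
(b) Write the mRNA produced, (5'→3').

(a) The template strand is the reverse complement of the coding strand: complement TAGTTCGGGACCTCCGAAATTATGTAACCCTAGGG, then reverse.
(b) mRNA matches the coding strand with T→U.

(a) 5′-GGGATCCCAATGTATTAAAGCCTCCAGGGCTTGAT-3′
(b) 5'-AUCAAGCCCUGGAGGCUUUAAUACAUUGGGAUCCC-3'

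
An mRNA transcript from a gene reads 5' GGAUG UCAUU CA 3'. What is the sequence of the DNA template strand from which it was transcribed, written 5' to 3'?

Replace U with T to get the coding DNA strand: GGATGTCATTCA. The template strand is its reverse complement (complement CCTACAGTAAGT, then reverse).

5'-TGAATGACATCC-3'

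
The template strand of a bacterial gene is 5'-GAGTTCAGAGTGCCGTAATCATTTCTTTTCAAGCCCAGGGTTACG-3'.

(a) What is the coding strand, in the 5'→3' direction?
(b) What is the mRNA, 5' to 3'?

(a) The coding strand is the reverse complement of the template: complement CTCAAGTCTCACGGCATTAGTAAAGAAAAGTTCGGGTCCCAATGC, then reverse.
(b) mRNA has the coding-strand sequence with T→U.

(a) 5′-CGTAACCCTGGGCTTGAAAAGAAATGATTACGGCACTCTGAACTC-3′
(b) 5'-CGUAACCCUGGGCUUGAAAAGAAAUGAUUACGGCACUCUGAACUC-3'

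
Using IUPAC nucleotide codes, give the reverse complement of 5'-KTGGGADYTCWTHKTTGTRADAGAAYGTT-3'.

Standard pairs A↔T, G↔C; ambiguity codes pair R↔Y, K↔M, W↔W, D↔H. Complement (MACCCTHRAGWADMAACAYTHTCTTRCAA), then reverse for 5'→3'.

5'-AACRTTCTHTYACAAMDAWGARHTCCCAM-3'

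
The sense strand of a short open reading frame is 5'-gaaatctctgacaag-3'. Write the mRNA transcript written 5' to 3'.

5′-GAAAUCUCUGACAAG-3′

The mRNA is synthesized from the template strand, so it matches the coding strand with T replaced by U.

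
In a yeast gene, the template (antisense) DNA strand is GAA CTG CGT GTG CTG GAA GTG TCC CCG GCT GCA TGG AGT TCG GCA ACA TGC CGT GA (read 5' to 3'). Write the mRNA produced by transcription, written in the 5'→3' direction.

5'-UCACGGCAUGUUGCCGAACUCCAUGCAGCCGGGGACACUUCCAGCACACGCAGUUC-3'

RNA polymerase reads the template 3'→5' and synthesizes mRNA 5'→3' by base-pairing (A→U, T→A, G↔C). The complement of the template is CTTGACGCACACGACCTTCACAGGGGCCGACGTACCTCAAGCCGTTGTACGGCACT; antiparallel, so 5'→3' the coding strand is TCACGGCATGTTGCCGAACTCCATGCAGCCGGGGACACTTCCAGCACACGCAGTTC. Replace T with U for the mRNA.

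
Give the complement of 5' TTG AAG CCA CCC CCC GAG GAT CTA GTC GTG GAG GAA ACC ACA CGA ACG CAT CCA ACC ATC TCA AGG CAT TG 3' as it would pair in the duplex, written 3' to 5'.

3'-AACTTCGGTGGGGGGCTCCTAGATCAGCACCTCCTTTGGTGTGCTTGCGTAGGTTGGTAGAGTTCCGTAAC-5'

Base-pairing A↔T, G↔C gives the complement. The complementary strand is antiparallel, so paired with a 5'→3' strand it runs 3'→5'.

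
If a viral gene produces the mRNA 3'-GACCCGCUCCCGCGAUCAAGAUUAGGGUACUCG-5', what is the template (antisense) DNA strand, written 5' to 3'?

5′-CTGGGCGAGGGCGCTAGTTCTAATCCCATGAGC-3′

Written 5'→3' the mRNA is GCUCAUGGGAUUAGAACUAGCGCCCUCGCCCAG, so the coding DNA strand is GCTCATGGGATTAGAACTAGCGCCCTCGCCCAG. The template is its reverse complement.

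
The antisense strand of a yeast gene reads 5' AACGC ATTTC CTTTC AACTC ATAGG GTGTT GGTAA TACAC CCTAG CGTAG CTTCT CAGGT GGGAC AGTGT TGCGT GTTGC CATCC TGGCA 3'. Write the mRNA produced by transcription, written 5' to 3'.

RNA polymerase reads the template 3'→5' and synthesizes mRNA 5'→3' by base-pairing (A→U, T→A, G↔C). The complement of the template is TTGCGTAAAGGAAAGTTGAGTATCCCACAACCATTATGTGGGATCGCATCGAAGAGTCCACCCTGTCACAACGCACAACGGTAGGACCGT; antiparallel, so 5'→3' the coding strand is TGCCAGGATGGCAACACGCAACACTGTCCCACCTGAGAAGCTACGCTAGGGTGTATTACCAACACCCTATGAGTTGAAAGGAAATGCGTT. Replace T with U for the mRNA.

5'-UGCCAGGAUGGCAACACGCAACACUGUCCCACCUGAGAAGCUACGCUAGGGUGUAUUACCAACACCCUAUGAGUUGAAAGGAAAUGCGUU-3'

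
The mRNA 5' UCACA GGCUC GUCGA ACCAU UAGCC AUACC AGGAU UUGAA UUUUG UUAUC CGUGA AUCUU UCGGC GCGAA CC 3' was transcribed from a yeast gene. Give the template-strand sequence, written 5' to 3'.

Replace U with T to get the coding DNA strand: TCACAGGCTCGTCGAACCATTAGCCATACCAGGATTTGAATTTTGTTATCCGTGAATCTTTCGGCGCGAACC. The template strand is its reverse complement (complement AGTGTCCGAGCAGCTTGGTAATCGGTATGGTCCTAAACTTAAAACAATAGGCACTTAGAAAGCCGCGCTTGG, then reverse).

5′-GGTTCGCGCCGAAAGATTCACGGATAACAAAATTCAAATCCTGGTATGGCTAATGGTTCGACGAGCCTGTGA-3′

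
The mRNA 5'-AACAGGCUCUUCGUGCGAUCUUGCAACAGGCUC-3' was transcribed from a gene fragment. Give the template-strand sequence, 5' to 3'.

5'-GAGCCTGTTGCAAGATCGCACGAAGAGCCTGTT-3'

Replace U with T to get the coding DNA strand: AACAGGCTCTTCGTGCGATCTTGCAACAGGCTC. The template strand is its reverse complement (complement TTGTCCGAGAAGCACGCTAGAACGTTGTCCGAG, then reverse).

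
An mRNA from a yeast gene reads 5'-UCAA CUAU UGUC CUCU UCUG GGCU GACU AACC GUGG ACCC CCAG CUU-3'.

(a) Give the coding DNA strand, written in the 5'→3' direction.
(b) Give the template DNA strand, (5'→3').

(a) 5′-TCAACTATTGTCCTCTTCTGGGCTGACTAACCGTGGACCCCCAGCTT-3′
(b) 5'-AAGCTGGGGGTCCACGGTTAGTCAGCCCAGAAGAGGACAATAGTTGA-3'

(a) The coding strand matches the mRNA with U→T.
(b) The template strand is the reverse complement of the coding strand.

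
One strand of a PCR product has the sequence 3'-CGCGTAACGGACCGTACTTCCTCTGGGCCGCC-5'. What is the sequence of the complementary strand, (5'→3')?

5'-GCGCATTGCCTGGCATGAAGGAGACCCGGCGG-3'

The strand is given 3'→5', so its complement runs 5'→3' in the same left-to-right order: pair each base A↔T, G↔C.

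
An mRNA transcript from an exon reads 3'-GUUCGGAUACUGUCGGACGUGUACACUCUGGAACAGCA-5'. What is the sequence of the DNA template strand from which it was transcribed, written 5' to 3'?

Written 5'→3' the mRNA is ACGACAAGGUCUCACAUGUGCAGGCUGUCAUAGGCUUG, so the coding DNA strand is ACGACAAGGTCTCACATGTGCAGGCTGTCATAGGCTTG. The template is its reverse complement.

5′-CAAGCCTATGACAGCCTGCACATGTGAGACCTTGTCGT-3′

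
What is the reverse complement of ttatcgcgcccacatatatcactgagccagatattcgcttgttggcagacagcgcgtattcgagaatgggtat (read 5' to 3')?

5'-ATACCCATTCTCGAATACGCGCTGTCTGCCAACAAGCGAATATCTGGCTCAGTGATATATGTGGGCGCGATAA-3'

Reading the sequence 3'→5' and pairing each base (A↔T, G↔C) gives the reverse complement directly.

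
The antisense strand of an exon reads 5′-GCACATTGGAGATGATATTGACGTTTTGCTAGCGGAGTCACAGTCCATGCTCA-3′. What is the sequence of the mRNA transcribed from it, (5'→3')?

5′-UGAGCAUGGACUGUGACUCCGCUAGCAAAACGUCAAUAUCAUCUCCAAUGUGC-3′

RNA polymerase reads the template 3'→5' and synthesizes mRNA 5'→3' by base-pairing (A→U, T→A, G↔C). The complement of the template is CGTGTAACCTCTACTATAACTGCAAAACGATCGCCTCAGTGTCAGGTACGAGT; antiparallel, so 5'→3' the coding strand is TGAGCATGGACTGTGACTCCGCTAGCAAAACGTCAATATCATCTCCAATGTGC. Replace T with U for the mRNA.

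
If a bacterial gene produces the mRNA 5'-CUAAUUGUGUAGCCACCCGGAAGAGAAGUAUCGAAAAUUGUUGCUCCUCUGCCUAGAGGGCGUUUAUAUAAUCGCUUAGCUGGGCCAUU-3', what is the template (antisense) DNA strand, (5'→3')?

Replace U with T to get the coding DNA strand: CTAATTGTGTAGCCACCCGGAAGAGAAGTATCGAAAATTGTTGCTCCTCTGCCTAGAGGGCGTTTATATAATCGCTTAGCTGGGCCATT. The template strand is its reverse complement (complement GATTAACACATCGGTGGGCCTTCTCTTCATAGCTTTTAACAACGAGGAGACGGATCTCCCGCAAATATATTAGCGAATCGACCCGGTAA, then reverse).

5'-AATGGCCCAGCTAAGCGATTATATAAACGCCCTCTAGGCAGAGGAGCAACAATTTTCGATACTTCTCTTCCGGGTGGCTACACAATTAG-3'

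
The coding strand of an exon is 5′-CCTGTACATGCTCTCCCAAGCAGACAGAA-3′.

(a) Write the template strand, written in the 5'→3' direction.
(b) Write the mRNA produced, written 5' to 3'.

(a) 5'-TTCTGTCTGCTTGGGAGAGCATGTACAGG-3'
(b) 5'-CCUGUACAUGCUCUCCCAAGCAGACAGAA-3'

(a) The template strand is the reverse complement of the coding strand: complement GGACATGTACGAGAGGGTTCGTCTGTCTT, then reverse.
(b) mRNA matches the coding strand with T→U.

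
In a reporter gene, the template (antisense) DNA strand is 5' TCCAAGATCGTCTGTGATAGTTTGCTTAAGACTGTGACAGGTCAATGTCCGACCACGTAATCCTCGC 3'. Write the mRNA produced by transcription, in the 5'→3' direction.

The mRNA has the sequence of the coding strand (reverse complement of the template) with T→U. Reverse complement of TCCAAGATCGTCTGTGATAGTTTGCTTAAGACTGTGACAGGTCAATGTCCGACCACGTAATCCTCGC is GCGAGGATTACGTGGTCGGACATTGACCTGTCACAGTCTTAAGCAAACTATCACAGACGATCTTGGA; then T→U.

5′-GCGAGGAUUACGUGGUCGGACAUUGACCUGUCACAGUCUUAAGCAAACUAUCACAGACGAUCUUGGA-3′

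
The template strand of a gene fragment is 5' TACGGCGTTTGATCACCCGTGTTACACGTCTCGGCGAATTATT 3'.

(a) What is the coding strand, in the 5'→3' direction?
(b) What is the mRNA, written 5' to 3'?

(a) 5'-AATAATTCGCCGAGACGTGTAACACGGGTGATCAAACGCCGTA-3'
(b) 5'-AAUAAUUCGCCGAGACGUGUAACACGGGUGAUCAAACGCCGUA-3'

(a) The coding strand is the reverse complement of the template: complement ATGCCGCAAACTAGTGGGCACAATGTGCAGAGCCGCTTAATAA, then reverse.
(b) mRNA has the coding-strand sequence with T→U.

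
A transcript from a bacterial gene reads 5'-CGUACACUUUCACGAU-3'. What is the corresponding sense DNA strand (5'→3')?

The coding DNA strand has the same 5'→3' sequence as the mRNA with U replaced by T.

5'-CGTACACTTTCACGAT-3'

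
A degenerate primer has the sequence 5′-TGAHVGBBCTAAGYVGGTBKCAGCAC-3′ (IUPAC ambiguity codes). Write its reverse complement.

Standard pairs A↔T, G↔C; ambiguity codes pair Y↔R, K↔M, B↔V, H↔D. Complement (ACTDBCVVGATTCRBCCAVMGTCGTG), then reverse for 5'→3'.

5′-GTGCTGMVACCBRCTTAGVVCBDTCA-3′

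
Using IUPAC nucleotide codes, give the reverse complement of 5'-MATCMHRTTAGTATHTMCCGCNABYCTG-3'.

Standard pairs A↔T, G↔C; ambiguity codes pair R↔Y, M↔K, B↔V, H↔D, N↔N. Complement (KTAGKDYAATCATADAKGGCGNTVRGAC), then reverse for 5'→3'.

5′-CAGRVTNGCGGKADATACTAAYDKGATK-3′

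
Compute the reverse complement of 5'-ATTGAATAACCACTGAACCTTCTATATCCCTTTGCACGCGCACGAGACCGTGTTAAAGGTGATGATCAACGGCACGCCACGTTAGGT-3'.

Reading the sequence 3'→5' and pairing each base (A↔T, G↔C) gives the reverse complement directly.

5'-ACCTAACGTGGCGTGCCGTTGATCATCACCTTTAACACGGTCTCGTGCGCGTGCAAAGGGATATAGAAGGTTCAGTGGTTATTCAAT-3'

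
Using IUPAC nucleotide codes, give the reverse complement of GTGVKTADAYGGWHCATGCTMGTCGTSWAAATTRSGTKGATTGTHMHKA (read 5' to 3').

5'-TMDKDACAATCMACSYAATTTWSACGACKAGCATGDWCCRTHTAMBCAC-3'

Standard pairs A↔T, G↔C; ambiguity codes pair R↔Y, M↔K, W↔W, S↔S, D↔H, V↔B. Complement (CACBMATHTRCCWDGTACGAKCAGCASWTTTAAYSCAMCTAACADKDMT), then reverse for 5'→3'.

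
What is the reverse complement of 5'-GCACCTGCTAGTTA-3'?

5'-TAACTAGCAGGTGC-3'

Reading the sequence 3'→5' and pairing each base (A↔T, G↔C) gives the reverse complement directly.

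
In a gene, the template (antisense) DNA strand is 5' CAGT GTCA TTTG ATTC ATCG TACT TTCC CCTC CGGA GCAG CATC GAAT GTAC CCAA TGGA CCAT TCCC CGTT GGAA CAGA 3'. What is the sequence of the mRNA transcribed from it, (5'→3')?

RNA polymerase reads the template 3'→5' and synthesizes mRNA 5'→3' by base-pairing (A→U, T→A, G↔C). The complement of the template is GTCACAGTAAACTAAGTAGCATGAAAGGGGAGGCCTCGTCGTAGCTTACATGGGTTACCTGGTAAGGGGCAACCTTGTCT; antiparallel, so 5'→3' the coding strand is TCTGTTCCAACGGGGAATGGTCCATTGGGTACATTCGATGCTGCTCCGGAGGGGAAAGTACGATGAATCAAATGACACTG. Replace T with U for the mRNA.

5'-UCUGUUCCAACGGGGAAUGGUCCAUUGGGUACAUUCGAUGCUGCUCCGGAGGGGAAAGUACGAUGAAUCAAAUGACACUG-3'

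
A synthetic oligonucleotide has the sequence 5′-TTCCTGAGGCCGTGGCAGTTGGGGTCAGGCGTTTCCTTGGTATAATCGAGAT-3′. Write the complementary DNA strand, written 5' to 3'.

5'-ATCTCGATTATACCAAGGAAACGCCTGACCCCAACTGCCACGGCCTCAGGAA-3'

The complement of TTCCTGAGGCCGTGGCAGTTGGGGTCAGGCGTTTCCTTGGTATAATCGAGAT is AAGGACTCCGGCACCGTCAACCCCAGTCCGCAAAGGAACCATATTAGCTCTA (A↔T, G↔C). DNA strands are antiparallel, so the complementary strand runs 3'→5'; reversing gives the 5'→3' form.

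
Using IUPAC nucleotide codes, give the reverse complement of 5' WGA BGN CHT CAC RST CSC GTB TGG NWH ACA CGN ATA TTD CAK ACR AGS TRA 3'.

5'-TYASCTYGTMTGHAATATNCGTGTDWNCCAVACGSGASYGTGADGNCVTCW-3'

Standard pairs A↔T, G↔C; ambiguity codes pair R↔Y, K↔M, W↔W, S↔S, B↔V, D↔H, N↔N. Complement (WCTVCNGDAGTGYSAGSGCAVACCNWDTGTGCNTATAAHGTMTGYTCSAYT), then reverse for 5'→3'.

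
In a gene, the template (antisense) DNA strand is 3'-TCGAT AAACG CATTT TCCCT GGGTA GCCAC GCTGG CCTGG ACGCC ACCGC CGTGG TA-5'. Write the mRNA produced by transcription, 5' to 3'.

Reading the template 3'→5' as shown, RNA polymerase pairs each base (A→U, T→A, G↔C) to build mRNA 5'→3' directly.

5'-AGCUAUUUGCGUAAAAGGGACCCAUCGGUGCGACCGGACCUGCGGUGGCGGCACCAU-3'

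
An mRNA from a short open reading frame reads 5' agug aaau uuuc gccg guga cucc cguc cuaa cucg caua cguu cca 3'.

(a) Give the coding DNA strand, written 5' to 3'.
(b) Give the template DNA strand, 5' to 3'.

(a) The coding strand matches the mRNA with U→T.
(b) The template strand is the reverse complement of the coding strand.

(a) 5'-AGTGAAATTTTCGCCGGTGACTCCCGTCCTAACTCGCATACGTTCCA-3'
(b) 5'-TGGAACGTATGCGAGTTAGGACGGGAGTCACCGGCGAAAATTTCACT-3'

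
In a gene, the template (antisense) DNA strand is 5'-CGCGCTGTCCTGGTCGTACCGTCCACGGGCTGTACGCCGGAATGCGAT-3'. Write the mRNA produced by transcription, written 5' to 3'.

RNA polymerase reads the template 3'→5' and synthesizes mRNA 5'→3' by base-pairing (A→U, T→A, G↔C). The complement of the template is GCGCGACAGGACCAGCATGGCAGGTGCCCGACATGCGGCCTTACGCTA; antiparallel, so 5'→3' the coding strand is ATCGCATTCCGGCGTACAGCCCGTGGACGGTACGACCAGGACAGCGCG. Replace T with U for the mRNA.

5'-AUCGCAUUCCGGCGUACAGCCCGUGGACGGUACGACCAGGACAGCGCG-3'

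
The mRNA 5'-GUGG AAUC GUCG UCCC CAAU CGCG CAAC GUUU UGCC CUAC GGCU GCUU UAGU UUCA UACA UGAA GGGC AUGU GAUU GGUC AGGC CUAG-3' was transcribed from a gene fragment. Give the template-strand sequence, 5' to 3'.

Replace U with T to get the coding DNA strand: GTGGAATCGTCGTCCCCAATCGCGCAACGTTTTGCCCTACGGCTGCTTTAGTTTCATACATGAAGGGCATGTGATTGGTCAGGCCTAG. The template strand is its reverse complement (complement CACCTTAGCAGCAGGGGTTAGCGCGTTGCAAAACGGGATGCCGACGAAATCAAAGTATGTACTTCCCGTACACTAACCAGTCCGGATC, then reverse).

5'-CTAGGCCTGACCAATCACATGCCCTTCATGTATGAAACTAAAGCAGCCGTAGGGCAAAACGTTGCGCGATTGGGGACGACGATTCCAC-3'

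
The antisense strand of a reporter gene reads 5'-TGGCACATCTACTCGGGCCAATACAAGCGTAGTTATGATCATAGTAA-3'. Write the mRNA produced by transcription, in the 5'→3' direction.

5'-UUACUAUGAUCAUAACUACGCUUGUAUUGGCCCGAGUAGAUGUGCCA-3'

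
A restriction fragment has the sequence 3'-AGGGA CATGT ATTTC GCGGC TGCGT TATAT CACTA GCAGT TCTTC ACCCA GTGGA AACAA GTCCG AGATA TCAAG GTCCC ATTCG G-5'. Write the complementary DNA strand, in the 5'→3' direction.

The strand is given 3'→5', so its complement runs 5'→3' in the same left-to-right order: pair each base A↔T, G↔C.

5′-TCCCTGTACATAAAGCGCCGACGCAATATAGTGATCGTCAAGAAGTGGGTCACCTTTGTTCAGGCTCTATAGTTCCAGGGTAAGCC-3′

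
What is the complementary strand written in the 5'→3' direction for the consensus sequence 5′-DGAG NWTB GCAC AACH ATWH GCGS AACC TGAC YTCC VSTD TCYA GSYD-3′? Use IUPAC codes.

Standard pairs A↔T, G↔C; ambiguity codes pair Y↔R, W↔W, S↔S, B↔V, D↔H, N↔N. Complement (HCTCNWAVCGTGTTGDTAWDCGCSTTGGACTGRAGGBSAHAGRTCSRH), then reverse for 5'→3'.

5'-HRSCTRGAHASBGGARGTCAGGTTSCGCDWATDGTTGTGCVAWNCTCH-3'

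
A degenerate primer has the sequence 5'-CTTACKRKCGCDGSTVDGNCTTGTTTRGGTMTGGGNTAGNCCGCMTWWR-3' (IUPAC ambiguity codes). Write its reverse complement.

Standard pairs A↔T, G↔C; ambiguity codes pair R↔Y, M↔K, W↔W, S↔S, D↔H, V↔B, N↔N. Complement (GAATGMYMGCGHCSABHCNGAACAAAYCCAKACCCNATCNGGCGKAWWY), then reverse for 5'→3'.

5'-YWWAKGCGGNCTANCCCAKACCYAAACAAGNCHBASCHGCGMYMGTAAG-3'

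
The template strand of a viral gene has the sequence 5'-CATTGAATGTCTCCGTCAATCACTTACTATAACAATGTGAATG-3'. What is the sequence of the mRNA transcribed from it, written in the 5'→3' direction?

The mRNA has the sequence of the coding strand (reverse complement of the template) with T→U. Reverse complement of CATTGAATGTCTCCGTCAATCACTTACTATAACAATGTGAATG is CATTCACATTGTTATAGTAAGTGATTGACGGAGACATTCAATG; then T→U.

5'-CAUUCACAUUGUUAUAGUAAGUGAUUGACGGAGACAUUCAAUG-3'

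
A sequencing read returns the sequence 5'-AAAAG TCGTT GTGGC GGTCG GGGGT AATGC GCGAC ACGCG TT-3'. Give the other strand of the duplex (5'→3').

Pairing A↔T and G↔C gives TTTTCAGCAACACCGCCAGCCCCCATTACGCGCTGTGCGCAA, running 3'→5'. Reverse for the 5'→3' convention.

5'-AACGCGTGTCGCGCATTACCCCCGACCGCCACAACGACTTTT-3'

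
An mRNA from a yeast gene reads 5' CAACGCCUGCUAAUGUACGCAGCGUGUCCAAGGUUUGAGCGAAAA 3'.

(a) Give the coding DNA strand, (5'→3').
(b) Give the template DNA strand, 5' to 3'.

(a) 5'-CAACGCCTGCTAATGTACGCAGCGTGTCCAAGGTTTGAGCGAAAA-3'
(b) 5'-TTTTCGCTCAAACCTTGGACACGCTGCGTACATTAGCAGGCGTTG-3'

(a) The coding strand matches the mRNA with U→T.
(b) The template strand is the reverse complement of the coding strand.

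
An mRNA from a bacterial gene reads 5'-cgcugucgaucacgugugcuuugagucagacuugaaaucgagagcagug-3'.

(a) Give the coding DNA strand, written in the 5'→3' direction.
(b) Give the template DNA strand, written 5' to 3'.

(a) 5′-CGCTGTCGATCACGTGTGCTTTGAGTCAGACTTGAAATCGAGAGCAGTG-3′
(b) 5'-CACTGCTCTCGATTTCAAGTCTGACTCAAAGCACACGTGATCGACAGCG-3'

(a) The coding strand matches the mRNA with U→T.
(b) The template strand is the reverse complement of the coding strand.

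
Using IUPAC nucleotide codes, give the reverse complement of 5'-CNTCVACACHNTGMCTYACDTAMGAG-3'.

5′-CTCKTAHGTRAGKCANDGTGTBGANG-3′

Standard pairs A↔T, G↔C; ambiguity codes pair Y↔R, M↔K, D↔H, V↔B, N↔N. Complement (GNAGBTGTGDNACKGARTGHATKCTC), then reverse for 5'→3'.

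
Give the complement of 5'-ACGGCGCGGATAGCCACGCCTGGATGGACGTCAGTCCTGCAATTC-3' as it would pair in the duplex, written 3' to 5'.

3′-TGCCGCGCCTATCGGTGCGGACCTACCTGCAGTCAGGACGTTAAG-5′

Base-pairing A↔T, G↔C gives the complement. The complementary strand is antiparallel, so paired with a 5'→3' strand it runs 3'→5'.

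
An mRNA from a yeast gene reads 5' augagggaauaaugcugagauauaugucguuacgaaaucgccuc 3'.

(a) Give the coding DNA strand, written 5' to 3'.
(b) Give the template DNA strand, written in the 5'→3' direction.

(a) The coding strand matches the mRNA with U→T.
(b) The template strand is the reverse complement of the coding strand.

(a) 5'-ATGAGGGAATAATGCTGAGATATATGTCGTTACGAAATCGCCTC-3'
(b) 5'-GAGGCGATTTCGTAACGACATATATCTCAGCATTATTCCCTCAT-3'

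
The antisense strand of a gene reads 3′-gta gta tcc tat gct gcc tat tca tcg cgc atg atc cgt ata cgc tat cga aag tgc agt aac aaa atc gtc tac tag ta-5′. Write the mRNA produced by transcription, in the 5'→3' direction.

Reading the template 3'→5' as shown, RNA polymerase pairs each base (A→U, T→A, G↔C) to build mRNA 5'→3' directly.

5'-CAUCAUAGGAUACGACGGAUAAGUAGCGCGUACUAGGCAUAUGCGAUAGCUUUCACGUCAUUGUUUUAGCAGAUGAUCAU-3'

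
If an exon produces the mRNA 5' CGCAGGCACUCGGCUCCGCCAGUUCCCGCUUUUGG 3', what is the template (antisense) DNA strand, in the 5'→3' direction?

5′-CCAAAAGCGGGAACTGGCGGAGCCGAGTGCCTGCG-3′

Replace U with T to get the coding DNA strand: CGCAGGCACTCGGCTCCGCCAGTTCCCGCTTTTGG. The template strand is its reverse complement (complement GCGTCCGTGAGCCGAGGCGGTCAAGGGCGAAAACC, then reverse).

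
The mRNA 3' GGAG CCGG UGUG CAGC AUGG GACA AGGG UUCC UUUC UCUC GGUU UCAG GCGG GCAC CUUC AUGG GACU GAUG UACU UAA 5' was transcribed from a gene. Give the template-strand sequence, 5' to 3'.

5′-CCTCGGCCACACGTCGTACCCTGTTCCCAAGGAAAGAGAGCCAAAGTCCGCCCGTGGAAGTACCCTGACTACATGAATT-3′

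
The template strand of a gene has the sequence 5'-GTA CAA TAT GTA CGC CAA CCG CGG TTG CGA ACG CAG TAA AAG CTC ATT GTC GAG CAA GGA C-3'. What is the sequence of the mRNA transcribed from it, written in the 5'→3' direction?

5'-GUCCUUGCUCGACAAUGAGCUUUUACUGCGUUCGCAACCGCGGUUGGCGUACAUAUUGUAC-3'

RNA polymerase reads the template 3'→5' and synthesizes mRNA 5'→3' by base-pairing (A→U, T→A, G↔C). The complement of the template is CATGTTATACATGCGGTTGGCGCCAACGCTTGCGTCATTTTCGAGTAACAGCTCGTTCCTG; antiparallel, so 5'→3' the coding strand is GTCCTTGCTCGACAATGAGCTTTTACTGCGTTCGCAACCGCGGTTGGCGTACATATTGTAC. Replace T with U for the mRNA.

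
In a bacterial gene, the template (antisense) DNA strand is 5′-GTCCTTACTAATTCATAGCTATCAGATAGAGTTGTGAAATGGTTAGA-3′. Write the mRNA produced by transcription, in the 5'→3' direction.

The mRNA has the sequence of the coding strand (reverse complement of the template) with T→U. Reverse complement of GTCCTTACTAATTCATAGCTATCAGATAGAGTTGTGAAATGGTTAGA is TCTAACCATTTCACAACTCTATCTGATAGCTATGAATTAGTAAGGAC; then T→U.

5′-UCUAACCAUUUCACAACUCUAUCUGAUAGCUAUGAAUUAGUAAGGAC-3′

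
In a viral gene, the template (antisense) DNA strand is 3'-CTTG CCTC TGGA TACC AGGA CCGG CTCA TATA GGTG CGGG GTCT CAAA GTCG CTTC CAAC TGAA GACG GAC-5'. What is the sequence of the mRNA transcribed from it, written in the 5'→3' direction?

5'-GAACGGAGACCUAUGGUCCUGGCCGAGUAUAUCCACGCCCCAGAGUUUCAGCGAAGGUUGACUUCUGCCUG-3'

Reading the template 3'→5' as shown, RNA polymerase pairs each base (A→U, T→A, G↔C) to build mRNA 5'→3' directly.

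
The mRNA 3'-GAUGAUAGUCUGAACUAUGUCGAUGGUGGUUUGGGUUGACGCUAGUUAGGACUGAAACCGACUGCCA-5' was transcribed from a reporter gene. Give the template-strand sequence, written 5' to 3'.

5'-CTACTATCAGACTTGATACAGCTACCACCAAACCCAACTGCGATCAATCCTGACTTTGGCTGACGGT-3'

Written 5'→3' the mRNA is ACCGUCAGCCAAAGUCAGGAUUGAUCGCAGUUGGGUUUGGUGGUAGCUGUAUCAAGUCUGAUAGUAG, so the coding DNA strand is ACCGTCAGCCAAAGTCAGGATTGATCGCAGTTGGGTTTGGTGGTAGCTGTATCAAGTCTGATAGTAG. The template is its reverse complement.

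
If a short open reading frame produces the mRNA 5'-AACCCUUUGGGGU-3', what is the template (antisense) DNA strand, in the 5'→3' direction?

5'-ACCCCAAAGGGTT-3'

Replace U with T to get the coding DNA strand: AACCCTTTGGGGT. The template strand is its reverse complement (complement TTGGGAAACCCCA, then reverse).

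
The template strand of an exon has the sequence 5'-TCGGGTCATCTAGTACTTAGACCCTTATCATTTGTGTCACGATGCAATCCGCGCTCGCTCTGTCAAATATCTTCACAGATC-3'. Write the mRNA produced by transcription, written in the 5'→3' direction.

5'-GAUCUGUGAAGAUAUUUGACAGAGCGAGCGCGGAUUGCAUCGUGACACAAAUGAUAAGGGUCUAAGUACUAGAUGACCCGA-3'

RNA polymerase reads the template 3'→5' and synthesizes mRNA 5'→3' by base-pairing (A→U, T→A, G↔C). The complement of the template is AGCCCAGTAGATCATGAATCTGGGAATAGTAAACACAGTGCTACGTTAGGCGCGAGCGAGACAGTTTATAGAAGTGTCTAG; antiparallel, so 5'→3' the coding strand is GATCTGTGAAGATATTTGACAGAGCGAGCGCGGATTGCATCGTGACACAAATGATAAGGGTCTAAGTACTAGATGACCCGA. Replace T with U for the mRNA.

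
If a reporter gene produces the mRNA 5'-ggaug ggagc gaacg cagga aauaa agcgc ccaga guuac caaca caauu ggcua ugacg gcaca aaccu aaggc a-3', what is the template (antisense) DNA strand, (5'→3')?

5'-TGCCTTAGGTTTGTGCCGTCATAGCCAATTGTGTTGGTAACTCTGGGCGCTTTATTTCCTGCGTTCGCTCCCATCC-3'

Replace U with T to get the coding DNA strand: GGATGGGAGCGAACGCAGGAAATAAAGCGCCCAGAGTTACCAACACAATTGGCTATGACGGCACAAACCTAAGGCA. The template strand is its reverse complement (complement CCTACCCTCGCTTGCGTCCTTTATTTCGCGGGTCTCAATGGTTGTGTTAACCGATACTGCCGTGTTTGGATTCCGT, then reverse).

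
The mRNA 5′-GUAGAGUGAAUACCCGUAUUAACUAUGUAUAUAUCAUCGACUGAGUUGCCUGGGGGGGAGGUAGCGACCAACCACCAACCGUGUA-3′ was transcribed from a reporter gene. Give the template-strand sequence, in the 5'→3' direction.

5'-TACACGGTTGGTGGTTGGTCGCTACCTCCCCCCCAGGCAACTCAGTCGATGATATATACATAGTTAATACGGGTATTCACTCTAC-3'

Replace U with T to get the coding DNA strand: GTAGAGTGAATACCCGTATTAACTATGTATATATCATCGACTGAGTTGCCTGGGGGGGAGGTAGCGACCAACCACCAACCGTGTA. The template strand is its reverse complement (complement CATCTCACTTATGGGCATAATTGATACATATATAGTAGCTGACTCAACGGACCCCCCCTCCATCGCTGGTTGGTGGTTGGCACAT, then reverse).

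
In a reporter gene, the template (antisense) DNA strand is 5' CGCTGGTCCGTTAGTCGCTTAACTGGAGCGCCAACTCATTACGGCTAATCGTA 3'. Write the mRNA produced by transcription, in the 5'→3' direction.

RNA polymerase reads the template 3'→5' and synthesizes mRNA 5'→3' by base-pairing (A→U, T→A, G↔C). The complement of the template is GCGACCAGGCAATCAGCGAATTGACCTCGCGGTTGAGTAATGCCGATTAGCAT; antiparallel, so 5'→3' the coding strand is TACGATTAGCCGTAATGAGTTGGCGCTCCAGTTAAGCGACTAACGGACCAGCG. Replace T with U for the mRNA.

5′-UACGAUUAGCCGUAAUGAGUUGGCGCUCCAGUUAAGCGACUAACGGACCAGCG-3′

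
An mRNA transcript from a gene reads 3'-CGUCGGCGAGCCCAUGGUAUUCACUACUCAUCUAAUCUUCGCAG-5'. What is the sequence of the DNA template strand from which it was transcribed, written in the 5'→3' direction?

Written 5'→3' the mRNA is GACGCUUCUAAUCUACUCAUCACUUAUGGUACCCGAGCGGCUGC, so the coding DNA strand is GACGCTTCTAATCTACTCATCACTTATGGTACCCGAGCGGCTGC. The template is its reverse complement.

5′-GCAGCCGCTCGGGTACCATAAGTGATGAGTAGATTAGAAGCGTC-3′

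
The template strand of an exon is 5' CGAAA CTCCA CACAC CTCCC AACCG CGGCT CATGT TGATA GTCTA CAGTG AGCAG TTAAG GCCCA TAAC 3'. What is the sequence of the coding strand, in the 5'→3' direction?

The coding strand is complementary and antiparallel to the template: take the complement (A↔T, G↔C) and reverse.

5'-GTTATGGGCCTTAACTGCTCACTGTAGACTATCAACATGAGCCGCGGTTGGGAGGTGTGTGGAGTTTCG-3'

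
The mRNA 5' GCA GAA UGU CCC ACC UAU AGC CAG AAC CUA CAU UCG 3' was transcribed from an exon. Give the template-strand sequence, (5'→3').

Replace U with T to get the coding DNA strand: GCAGAATGTCCCACCTATAGCCAGAACCTACATTCG. The template strand is its reverse complement (complement CGTCTTACAGGGTGGATATCGGTCTTGGATGTAAGC, then reverse).

5'-CGAATGTAGGTTCTGGCTATAGGTGGGACATTCTGC-3'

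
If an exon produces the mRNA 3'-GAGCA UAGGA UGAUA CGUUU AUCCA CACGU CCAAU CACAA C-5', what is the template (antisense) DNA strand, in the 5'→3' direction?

Written 5'→3' the mRNA is CAACACUAACCUGCACACCUAUUUGCAUAGUAGGAUACGAG, so the coding DNA strand is CAACACTAACCTGCACACCTATTTGCATAGTAGGATACGAG. The template is its reverse complement.

5'-CTCGTATCCTACTATGCAAATAGGTGTGCAGGTTAGTGTTG-3'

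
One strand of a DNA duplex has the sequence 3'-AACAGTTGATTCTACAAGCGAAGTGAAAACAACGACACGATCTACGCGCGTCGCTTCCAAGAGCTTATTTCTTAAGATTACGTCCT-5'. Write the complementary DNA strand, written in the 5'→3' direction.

The strand is given 3'→5', so its complement runs 5'→3' in the same left-to-right order: pair each base A↔T, G↔C.

5′-TTGTCAACTAAGATGTTCGCTTCACTTTTGTTGCTGTGCTAGATGCGCGCAGCGAAGGTTCTCGAATAAAGAATTCTAATGCAGGA-3′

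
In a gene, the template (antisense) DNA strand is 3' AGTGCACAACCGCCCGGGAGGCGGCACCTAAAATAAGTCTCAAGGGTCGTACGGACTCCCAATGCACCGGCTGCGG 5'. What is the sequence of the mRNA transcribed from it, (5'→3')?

Reading the template 3'→5' as shown, RNA polymerase pairs each base (A→U, T→A, G↔C) to build mRNA 5'→3' directly.

5'-UCACGUGUUGGCGGGCCCUCCGCCGUGGAUUUUAUUCAGAGUUCCCAGCAUGCCUGAGGGUUACGUGGCCGACGCC-3'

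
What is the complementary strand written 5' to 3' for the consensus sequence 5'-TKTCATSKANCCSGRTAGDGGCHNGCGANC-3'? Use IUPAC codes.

5'-GNTCGCNDGCCHCTAYCSGGNTMSATGAMA-3'

Standard pairs A↔T, G↔C; ambiguity codes pair R↔Y, K↔M, S↔S, D↔H, N↔N. Complement (AMAGTASMTNGGSCYATCHCCGDNCGCTNG), then reverse for 5'→3'.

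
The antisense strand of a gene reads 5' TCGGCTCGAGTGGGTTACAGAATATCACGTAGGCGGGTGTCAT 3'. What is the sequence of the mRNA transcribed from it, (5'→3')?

RNA polymerase reads the template 3'→5' and synthesizes mRNA 5'→3' by base-pairing (A→U, T→A, G↔C). The complement of the template is AGCCGAGCTCACCCAATGTCTTATAGTGCATCCGCCCACAGTA; antiparallel, so 5'→3' the coding strand is ATGACACCCGCCTACGTGATATTCTGTAACCCACTCGAGCCGA. Replace T with U for the mRNA.

5'-AUGACACCCGCCUACGUGAUAUUCUGUAACCCACUCGAGCCGA-3'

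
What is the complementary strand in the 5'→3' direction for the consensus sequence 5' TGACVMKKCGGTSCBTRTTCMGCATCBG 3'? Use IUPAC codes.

5'-CVGATGCKGAAYAVGSACCGMMKBGTCA-3'

Standard pairs A↔T, G↔C; ambiguity codes pair R↔Y, M↔K, S↔S, B↔V. Complement (ACTGBKMMGCCASGVAYAAGKCGTAGVC), then reverse for 5'→3'.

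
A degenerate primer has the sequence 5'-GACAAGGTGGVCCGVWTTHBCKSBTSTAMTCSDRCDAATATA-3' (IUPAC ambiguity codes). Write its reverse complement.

Standard pairs A↔T, G↔C; ambiguity codes pair R↔Y, M↔K, W↔W, S↔S, B↔V, D↔H. Complement (CTGTTCCACCBGGCBWAADVGMSVASATKAGSHYGHTTATAT), then reverse for 5'→3'.

5′-TATATTHGYHSGAKTASAVSMGVDAAWBCGGBCCACCTTGTC-3′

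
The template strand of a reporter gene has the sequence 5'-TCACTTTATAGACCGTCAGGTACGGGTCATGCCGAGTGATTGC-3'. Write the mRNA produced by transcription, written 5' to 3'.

RNA polymerase reads the template 3'→5' and synthesizes mRNA 5'→3' by base-pairing (A→U, T→A, G↔C). The complement of the template is AGTGAAATATCTGGCAGTCCATGCCCAGTACGGCTCACTAACG; antiparallel, so 5'→3' the coding strand is GCAATCACTCGGCATGACCCGTACCTGACGGTCTATAAAGTGA. Replace T with U for the mRNA.

5'-GCAAUCACUCGGCAUGACCCGUACCUGACGGUCUAUAAAGUGA-3'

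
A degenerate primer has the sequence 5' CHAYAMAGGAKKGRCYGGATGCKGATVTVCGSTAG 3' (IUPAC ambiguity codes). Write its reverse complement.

Standard pairs A↔T, G↔C; ambiguity codes pair R↔Y, M↔K, S↔S, H↔D, V↔B. Complement (GDTRTKTCCTMMCYGRCCTACGMCTABABGCSATC), then reverse for 5'→3'.

5'-CTASCGBABATCMGCATCCRGYCMMTCCTKTRTDG-3'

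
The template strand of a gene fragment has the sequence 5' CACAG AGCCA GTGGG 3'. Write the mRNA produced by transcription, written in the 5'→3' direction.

The mRNA has the sequence of the coding strand (reverse complement of the template) with T→U. Reverse complement of CACAGAGCCAGTGGG is CCCACTGGCTCTGTG; then T→U.

5'-CCCACUGGCUCUGUG-3'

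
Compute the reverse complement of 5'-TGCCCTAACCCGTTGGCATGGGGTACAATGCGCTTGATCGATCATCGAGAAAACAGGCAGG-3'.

5'-CCTGCCTGTTTTCTCGATGATCGATCAAGCGCATTGTACCCCATGCCAACGGGTTAGGGCA-3'

Reading the sequence 3'→5' and pairing each base (A↔T, G↔C) gives the reverse complement directly.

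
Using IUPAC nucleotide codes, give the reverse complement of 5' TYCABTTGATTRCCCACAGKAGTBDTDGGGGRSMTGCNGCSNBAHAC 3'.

5′-GTDTVNSGCNGCAKSYCCCCHAHVACTMCTGTGGGYAATCAAVTGRA-3′

Standard pairs A↔T, G↔C; ambiguity codes pair R↔Y, M↔K, S↔S, B↔V, D↔H, N↔N. Complement (ARGTVAACTAAYGGGTGTCMTCAVHAHCCCCYSKACGNCGSNVTDTG), then reverse for 5'→3'.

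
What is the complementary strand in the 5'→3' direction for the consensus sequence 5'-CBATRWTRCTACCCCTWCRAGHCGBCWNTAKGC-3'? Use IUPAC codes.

Standard pairs A↔T, G↔C; ambiguity codes pair R↔Y, K↔M, W↔W, B↔V, H↔D, N↔N. Complement (GVTAYWAYGATGGGGAWGYTCDGCVGWNATMCG), then reverse for 5'→3'.

5′-GCMTANWGVCGDCTYGWAGGGGTAGYAWYATVG-3′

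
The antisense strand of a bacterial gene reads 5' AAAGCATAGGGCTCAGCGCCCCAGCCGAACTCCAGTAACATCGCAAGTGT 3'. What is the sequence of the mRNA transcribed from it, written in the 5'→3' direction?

5'-ACACUUGCGAUGUUACUGGAGUUCGGCUGGGGCGCUGAGCCCUAUGCUUU-3'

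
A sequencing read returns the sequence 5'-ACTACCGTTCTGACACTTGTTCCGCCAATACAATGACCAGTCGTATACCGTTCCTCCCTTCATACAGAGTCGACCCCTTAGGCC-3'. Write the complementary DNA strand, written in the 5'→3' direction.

Pairing A↔T and G↔C gives TGATGGCAAGACTGTGAACAAGGCGGTTATGTTACTGGTCAGCATATGGCAAGGAGGGAAGTATGTCTCAGCTGGGGAATCCGG, running 3'→5'. Reverse for the 5'→3' convention.

5'-GGCCTAAGGGGTCGACTCTGTATGAAGGGAGGAACGGTATACGACTGGTCATTGTATTGGCGGAACAAGTGTCAGAACGGTAGT-3'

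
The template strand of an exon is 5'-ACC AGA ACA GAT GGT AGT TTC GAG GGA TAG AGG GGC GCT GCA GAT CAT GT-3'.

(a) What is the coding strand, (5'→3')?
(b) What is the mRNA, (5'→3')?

(a) The coding strand is the reverse complement of the template: complement TGGTCTTGTCTACCATCAAAGCTCCCTATCTCCCCGCGACGTCTAGTACA, then reverse.
(b) mRNA has the coding-strand sequence with T→U.

(a) 5'-ACATGATCTGCAGCGCCCCTCTATCCCTCGAAACTACCATCTGTTCTGGT-3'
(b) 5′-ACAUGAUCUGCAGCGCCCCUCUAUCCCUCGAAACUACCAUCUGUUCUGGU-3′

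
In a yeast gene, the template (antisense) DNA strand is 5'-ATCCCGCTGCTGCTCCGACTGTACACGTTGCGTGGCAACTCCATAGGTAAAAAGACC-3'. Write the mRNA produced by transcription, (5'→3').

RNA polymerase reads the template 3'→5' and synthesizes mRNA 5'→3' by base-pairing (A→U, T→A, G↔C). The complement of the template is TAGGGCGACGACGAGGCTGACATGTGCAACGCACCGTTGAGGTATCCATTTTTCTGG; antiparallel, so 5'→3' the coding strand is GGTCTTTTTACCTATGGAGTTGCCACGCAACGTGTACAGTCGGAGCAGCAGCGGGAT. Replace T with U for the mRNA.

5'-GGUCUUUUUACCUAUGGAGUUGCCACGCAACGUGUACAGUCGGAGCAGCAGCGGGAU-3'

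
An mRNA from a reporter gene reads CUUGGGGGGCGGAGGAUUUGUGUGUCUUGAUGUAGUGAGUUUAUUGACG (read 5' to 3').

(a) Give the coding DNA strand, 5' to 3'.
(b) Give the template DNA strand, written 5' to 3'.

(a) 5'-CTTGGGGGGCGGAGGATTTGTGTGTCTTGATGTAGTGAGTTTATTGACG-3'
(b) 5'-CGTCAATAAACTCACTACATCAAGACACACAAATCCTCCGCCCCCCAAG-3'

(a) The coding strand matches the mRNA with U→T.
(b) The template strand is the reverse complement of the coding strand.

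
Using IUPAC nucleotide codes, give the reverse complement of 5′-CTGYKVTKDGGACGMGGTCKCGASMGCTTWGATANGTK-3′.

5'-MACNTATCWAAGCKSTCGMGACCKCGTCCHMABMRCAG-3'

Standard pairs A↔T, G↔C; ambiguity codes pair Y↔R, M↔K, W↔W, S↔S, D↔H, V↔B, N↔N. Complement (GACRMBAMHCCTGCKCCAGMGCTSKCGAAWCTATNCAM), then reverse for 5'→3'.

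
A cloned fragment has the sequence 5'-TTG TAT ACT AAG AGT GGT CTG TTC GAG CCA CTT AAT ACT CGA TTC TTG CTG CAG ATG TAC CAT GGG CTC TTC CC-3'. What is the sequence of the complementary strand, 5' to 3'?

5'-GGGAAGAGCCCATGGTACATCTGCAGCAAGAATCGAGTATTAAGTGGCTCGAACAGACCACTCTTAGTATACAA-3'

The complement of TTGTATACTAAGAGTGGTCTGTTCGAGCCACTTAATACTCGATTCTTGCTGCAGATGTACCATGGGCTCTTCCC is AACATATGATTCTCACCAGACAAGCTCGGTGAATTATGAGCTAAGAACGACGTCTACATGGTACCCGAGAAGGG (A↔T, G↔C). DNA strands are antiparallel, so the complementary strand runs 3'→5'; reversing gives the 5'→3' form.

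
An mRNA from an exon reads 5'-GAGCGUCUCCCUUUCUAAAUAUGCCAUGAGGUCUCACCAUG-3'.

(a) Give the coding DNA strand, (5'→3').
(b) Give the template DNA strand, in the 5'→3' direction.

(a) The coding strand matches the mRNA with U→T.
(b) The template strand is the reverse complement of the coding strand.

(a) 5'-GAGCGTCTCCCTTTCTAAATATGCCATGAGGTCTCACCATG-3'
(b) 5'-CATGGTGAGACCTCATGGCATATTTAGAAAGGGAGACGCTC-3'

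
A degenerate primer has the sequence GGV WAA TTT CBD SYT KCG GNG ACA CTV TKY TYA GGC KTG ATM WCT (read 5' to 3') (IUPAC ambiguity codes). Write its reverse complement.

5′-AGWKATCAMGCCTRARMABAGTGTCNCCGMARSHVGAAATTWBCC-3′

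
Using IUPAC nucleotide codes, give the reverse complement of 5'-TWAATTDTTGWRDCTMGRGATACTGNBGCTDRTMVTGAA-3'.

5'-TTCABKAYHAGCVNCAGTATCYCKAGHYWCAAHAATTWA-3'

Standard pairs A↔T, G↔C; ambiguity codes pair R↔Y, M↔K, W↔W, B↔V, D↔H, N↔N. Complement (AWTTAAHAACWYHGAKCYCTATGACNVCGAHYAKBACTT), then reverse for 5'→3'.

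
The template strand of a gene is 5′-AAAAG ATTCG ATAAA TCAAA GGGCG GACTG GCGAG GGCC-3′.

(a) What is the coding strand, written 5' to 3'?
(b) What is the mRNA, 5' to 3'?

(a) 5'-GGCCCTCGCCAGTCCGCCCTTTGATTTATCGAATCTTTT-3'
(b) 5'-GGCCCUCGCCAGUCCGCCCUUUGAUUUAUCGAAUCUUUU-3'

(a) The coding strand is the reverse complement of the template: complement TTTTCTAAGCTATTTAGTTTCCCGCCTGACCGCTCCCGG, then reverse.
(b) mRNA has the coding-strand sequence with T→U.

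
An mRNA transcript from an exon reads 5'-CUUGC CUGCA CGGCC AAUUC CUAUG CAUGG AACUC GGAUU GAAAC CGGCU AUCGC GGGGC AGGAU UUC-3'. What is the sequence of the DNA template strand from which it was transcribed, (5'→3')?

5'-GAAATCCTGCCCCGCGATAGCCGGTTTCAATCCGAGTTCCATGCATAGGAATTGGCCGTGCAGGCAAG-3'

Replace U with T to get the coding DNA strand: CTTGCCTGCACGGCCAATTCCTATGCATGGAACTCGGATTGAAACCGGCTATCGCGGGGCAGGATTTC. The template strand is its reverse complement (complement GAACGGACGTGCCGGTTAAGGATACGTACCTTGAGCCTAACTTTGGCCGATAGCGCCCCGTCCTAAAG, then reverse).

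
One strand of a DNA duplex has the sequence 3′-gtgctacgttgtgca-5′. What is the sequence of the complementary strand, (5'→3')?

5'-CACGATGCAACACGT-3'

The strand is given 3'→5', so its complement runs 5'→3' in the same left-to-right order: pair each base A↔T, G↔C.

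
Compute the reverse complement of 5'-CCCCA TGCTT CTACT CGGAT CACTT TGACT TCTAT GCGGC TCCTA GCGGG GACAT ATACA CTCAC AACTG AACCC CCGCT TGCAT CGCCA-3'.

Reading the sequence 3'→5' and pairing each base (A↔T, G↔C) gives the reverse complement directly.

5'-TGGCGATGCAAGCGGGGGTTCAGTTGTGAGTGTATATGTCCCCGCTAGGAGCCGCATAGAAGTCAAAGTGATCCGAGTAGAAGCATGGGG-3'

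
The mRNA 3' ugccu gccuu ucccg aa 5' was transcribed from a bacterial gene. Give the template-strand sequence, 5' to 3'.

5'-ACGGACGGAAAGGGCTT-3'

Written 5'→3' the mRNA is AAGCCCUUUCCGUCCGU, so the coding DNA strand is AAGCCCTTTCCGTCCGT. The template is its reverse complement.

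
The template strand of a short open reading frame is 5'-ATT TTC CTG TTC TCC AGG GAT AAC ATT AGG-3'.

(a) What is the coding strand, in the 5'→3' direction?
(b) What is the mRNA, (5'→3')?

(a) 5′-CCTAATGTTATCCCTGGAGAACAGGAAAAT-3′
(b) 5'-CCUAAUGUUAUCCCUGGAGAACAGGAAAAU-3'

(a) The coding strand is the reverse complement of the template: complement TAAAAGGACAAGAGGTCCCTATTGTAATCC, then reverse.
(b) mRNA has the coding-strand sequence with T→U.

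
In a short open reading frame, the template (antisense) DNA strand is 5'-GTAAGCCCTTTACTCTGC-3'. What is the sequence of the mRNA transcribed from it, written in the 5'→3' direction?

5'-GCAGAGUAAAGGGCUUAC-3'

The mRNA has the sequence of the coding strand (reverse complement of the template) with T→U. Reverse complement of GTAAGCCCTTTACTCTGC is GCAGAGTAAAGGGCTTAC; then T→U.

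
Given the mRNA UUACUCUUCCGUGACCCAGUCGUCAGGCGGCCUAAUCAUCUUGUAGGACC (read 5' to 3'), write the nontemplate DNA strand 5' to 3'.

5'-TTACTCTTCCGTGACCCAGTCGTCAGGCGGCCTAATCATCTTGTAGGACC-3'

The coding DNA strand has the same 5'→3' sequence as the mRNA with U replaced by T.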